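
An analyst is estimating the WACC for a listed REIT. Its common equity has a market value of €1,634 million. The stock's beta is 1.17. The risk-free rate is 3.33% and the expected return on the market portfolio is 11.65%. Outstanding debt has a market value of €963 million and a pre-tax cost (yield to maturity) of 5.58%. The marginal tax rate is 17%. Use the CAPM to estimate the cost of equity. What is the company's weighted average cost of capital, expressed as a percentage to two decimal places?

Market risk premium = 11.65% − 3.33% = 8.32%.
Cost of equity via CAPM: Re = 3.33% + 1.17 × 8.32% = 13.0644%.
Total capital V = 1634 + 963 = 2597.
Equity: weight = 1634/2597 = 0.6292; cost = 13.0644%.
Debt: weight = 963/2597 = 0.3708; after-tax cost = 5.58% × (1 − 17%) = 4.6314%.
WACC = 0.6292 × 13.0644% + 0.3708 × 4.6314% = 9.9373%.

9.94%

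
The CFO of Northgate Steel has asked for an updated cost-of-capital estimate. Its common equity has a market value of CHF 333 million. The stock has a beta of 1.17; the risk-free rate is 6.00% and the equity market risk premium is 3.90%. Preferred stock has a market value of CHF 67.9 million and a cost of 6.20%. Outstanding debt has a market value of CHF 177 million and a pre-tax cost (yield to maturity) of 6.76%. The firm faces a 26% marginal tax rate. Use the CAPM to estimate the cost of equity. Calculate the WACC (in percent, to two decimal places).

Cost of equity via CAPM: Re = 6.0% + 1.17 × 3.9% = 10.5630%.
Total capital V = 333 + 67.9 + 177 = 577.9.
Equity: weight = 333/577.9 = 0.5762; cost = 10.563%.
Preferred: weight = 67.9/577.9 = 0.1175; cost = 6.2%.
Debt: weight = 177/577.9 = 0.3063; after-tax cost = 6.76% × (1 − 26%) = 5.0024%.
WACC = 0.5762 × 10.5630% + 0.1175 × 6.2000% + 0.3063 × 5.0024% = 8.3473%.

8.35%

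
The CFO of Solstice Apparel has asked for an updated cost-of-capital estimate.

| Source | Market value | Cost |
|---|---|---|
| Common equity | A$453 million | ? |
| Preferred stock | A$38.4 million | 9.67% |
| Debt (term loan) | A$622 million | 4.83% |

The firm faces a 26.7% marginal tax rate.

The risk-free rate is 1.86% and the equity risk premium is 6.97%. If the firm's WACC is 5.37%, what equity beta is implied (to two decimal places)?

Total capital V = 453 + 38.4 + 622 = 1113.4.
Equity weight = 453/1113.4 = 0.4069.
Preferred weight = 38.4/1113.4 = 0.0345.
Term loan weight = 622/1113.4 = 0.5586.
Debt contribution = 0.5586 × 4.83% × (1 − 26.7%) = 1.9778%.
Preferred contribution = 0.0345 × 9.67% = 0.3335%.
Required equity contribution = 5.37% − 2.3113% = 3.0587%  ⇒  Re = 7.5177%.
CAPM: 7.5177% = 1.86% + β × 6.97%  ⇒  β = 0.8117.

0.81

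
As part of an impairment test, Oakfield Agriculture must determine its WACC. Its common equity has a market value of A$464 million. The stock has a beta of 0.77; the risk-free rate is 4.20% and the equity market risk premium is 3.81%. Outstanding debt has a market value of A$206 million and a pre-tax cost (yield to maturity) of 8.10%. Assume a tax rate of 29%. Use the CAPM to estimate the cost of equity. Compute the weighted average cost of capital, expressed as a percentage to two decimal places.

6.71%

Cost of equity via CAPM: Re = 4.2% + 0.77 × 3.81% = 7.1337%.
Total capital V = 464 + 206 = 670.
Equity: weight = 464/670 = 0.6925; cost = 7.1337%.
Debt: weight = 206/670 = 0.3075; after-tax cost = 8.1% × (1 − 29%) = 5.7510%.
WACC = 0.6925 × 7.1337% + 0.3075 × 5.7510% = 6.7086%.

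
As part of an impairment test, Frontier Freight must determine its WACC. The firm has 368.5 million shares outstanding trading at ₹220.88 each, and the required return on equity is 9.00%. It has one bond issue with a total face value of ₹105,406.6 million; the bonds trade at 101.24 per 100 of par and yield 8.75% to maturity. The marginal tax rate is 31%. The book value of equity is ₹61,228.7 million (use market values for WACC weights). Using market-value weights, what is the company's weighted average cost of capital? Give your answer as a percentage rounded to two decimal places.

7.32%

Market value of equity E = 220.88 × 368.5m = 81394.28m. Market value of debt D = 105406.6m × 101.24/100 = 106713.64184m.
Total capital V = 81394.28 + 106713.64184 = 188107.92184.
Equity: weight = 81394.28/188107.92184 = 0.4327; cost = 9%.
Bonds outstanding: weight = 106713.64184/188107.92184 = 0.5673; after-tax cost = 8.75% × (1 − 31%) = 6.0375%.
WACC = 0.4327 × 9.0000% + 0.5673 × 6.0375% = 7.3194%.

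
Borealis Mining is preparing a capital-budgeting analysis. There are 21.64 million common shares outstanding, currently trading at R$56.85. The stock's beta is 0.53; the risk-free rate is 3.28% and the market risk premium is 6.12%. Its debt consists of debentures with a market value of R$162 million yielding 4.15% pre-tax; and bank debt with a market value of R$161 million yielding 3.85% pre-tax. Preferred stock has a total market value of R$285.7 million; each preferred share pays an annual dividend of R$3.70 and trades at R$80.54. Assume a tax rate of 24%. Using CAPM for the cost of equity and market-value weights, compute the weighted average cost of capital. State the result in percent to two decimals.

5.61%

Cost of equity via CAPM: Re = 3.28% + 0.53 × 6.12% = 6.5236%.
Cost of preferred: Rp = 3.7 / 80.54 = 4.5940%.
Market value of equity E = 56.85 × 21.64m = 1230.234m.
Total capital V = 1230.234 + 285.7 + 162 + 161 = 1838.934.
Equity: weight = 1230.234/1838.934 = 0.6690; cost = 6.5236%.
Preferred: weight = 285.7/1838.934 = 0.1554; cost = 4.594%.
Debentures: weight = 162/1838.934 = 0.0881; after-tax cost = 4.15% × (1 − 24%) = 3.1540%.
Bank debt: weight = 161/1838.934 = 0.0876; after-tax cost = 3.85% × (1 − 24%) = 2.9260%.
WACC = 0.6690 × 6.5236% + 0.1554 × 4.5940% + 0.0881 × 3.1540% + 0.0876 × 2.9260% = 5.6120%.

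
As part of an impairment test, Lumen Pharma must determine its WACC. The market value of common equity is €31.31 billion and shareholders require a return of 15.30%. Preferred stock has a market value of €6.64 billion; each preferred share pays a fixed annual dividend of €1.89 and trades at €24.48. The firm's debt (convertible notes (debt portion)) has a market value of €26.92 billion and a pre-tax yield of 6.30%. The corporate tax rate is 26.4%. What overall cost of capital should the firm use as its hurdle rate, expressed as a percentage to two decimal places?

10.10%

Cost of preferred: Rp = 1.89 / 24.48 = 7.7206%.
Total capital V = 31.31 + 6.64 + 26.92 = 64.87.
Equity: weight = 31.31/64.87 = 0.4827; cost = 15.3%.
Preferred: weight = 6.64/64.87 = 0.1024; cost = 7.7206%.
Convertible notes (debt portion): weight = 26.92/64.87 = 0.4150; after-tax cost = 6.3% × (1 − 26.4%) = 4.6368%.
WACC = 0.4827 × 15.3000% + 0.1024 × 7.7206% + 0.4150 × 4.6368% = 10.0991%.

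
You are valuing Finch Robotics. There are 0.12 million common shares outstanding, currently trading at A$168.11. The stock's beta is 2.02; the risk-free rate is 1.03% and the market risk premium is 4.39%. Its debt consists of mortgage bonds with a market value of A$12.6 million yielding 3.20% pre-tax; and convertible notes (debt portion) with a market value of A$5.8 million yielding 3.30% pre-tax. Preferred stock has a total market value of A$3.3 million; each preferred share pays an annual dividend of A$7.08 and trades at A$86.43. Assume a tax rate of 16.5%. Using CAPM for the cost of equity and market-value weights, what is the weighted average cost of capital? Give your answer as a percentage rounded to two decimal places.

Cost of equity via CAPM: Re = 1.03% + 2.02 × 4.39% = 9.8978%.
Cost of preferred: Rp = 7.08 / 86.43 = 8.1916%.
Market value of equity E = 168.11 × 0.12m = 20.1732m.
Total capital V = 20.1732 + 3.3 + 12.6 + 5.8 = 41.8732.
Equity: weight = 20.1732/41.8732 = 0.4818; cost = 9.8978%.
Preferred: weight = 3.3/41.8732 = 0.0788; cost = 8.1916%.
Mortgage bonds: weight = 12.6/41.8732 = 0.3009; after-tax cost = 3.2% × (1 − 16.5%) = 2.6720%.
Convertible notes (debt portion): weight = 5.8/41.8732 = 0.1385; after-tax cost = 3.3% × (1 − 16.5%) = 2.7555%.
WACC = 0.4818 × 9.8978% + 0.0788 × 8.1916% + 0.3009 × 2.6720% + 0.1385 × 2.7555% = 6.5997%.

6.60%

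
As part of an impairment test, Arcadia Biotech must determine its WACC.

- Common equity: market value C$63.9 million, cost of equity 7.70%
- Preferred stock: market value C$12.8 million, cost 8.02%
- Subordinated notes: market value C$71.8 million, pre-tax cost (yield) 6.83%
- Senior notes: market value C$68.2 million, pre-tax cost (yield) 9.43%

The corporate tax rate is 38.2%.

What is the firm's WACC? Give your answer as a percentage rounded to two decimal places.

5.98%

Total capital V = 63.9 + 12.8 + 71.8 + 68.2 = 216.7.
Equity: weight = 63.9/216.7 = 0.2949; cost = 7.7%.
Preferred: weight = 12.8/216.7 = 0.0591; cost = 8.02%.
Subordinated notes: weight = 71.8/216.7 = 0.3313; after-tax cost = 6.83% × (1 − 38.2%) = 4.2209%.
Senior notes: weight = 68.2/216.7 = 0.3147; after-tax cost = 9.43% × (1 − 38.2%) = 5.8277%.
WACC = 0.2949 × 7.7000% + 0.0591 × 8.0200% + 0.3313 × 4.2209% + 0.3147 × 5.8277% = 5.9769%.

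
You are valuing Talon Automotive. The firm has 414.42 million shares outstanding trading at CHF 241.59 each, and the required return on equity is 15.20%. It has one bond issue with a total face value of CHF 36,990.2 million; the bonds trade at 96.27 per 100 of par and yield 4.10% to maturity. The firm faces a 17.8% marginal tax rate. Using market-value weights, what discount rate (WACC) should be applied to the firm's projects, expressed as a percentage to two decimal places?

12.10%

Market value of equity E = 241.59 × 414.42m = 100119.7278m. Market value of debt D = 36990.2m × 96.27/100 = 35610.46554m.
Total capital V = 100119.7278 + 35610.46554 = 135730.19334.
Equity: weight = 100119.7278/135730.19334 = 0.7376; cost = 15.2%.
Bonds outstanding: weight = 35610.46554/135730.19334 = 0.2624; after-tax cost = 4.1% × (1 − 17.8%) = 3.3702%.
WACC = 0.7376 × 15.2000% + 0.2624 × 3.3702% = 12.0963%.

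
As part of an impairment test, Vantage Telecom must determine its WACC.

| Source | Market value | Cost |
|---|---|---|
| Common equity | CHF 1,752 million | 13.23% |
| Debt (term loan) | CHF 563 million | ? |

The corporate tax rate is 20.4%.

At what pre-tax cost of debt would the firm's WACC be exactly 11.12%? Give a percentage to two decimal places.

Total capital V = 1752 + 563 = 2315.
Equity weight = 1752/2315 = 0.7568.
Term loan weight = 563/2315 = 0.2432.
Equity contribution = 0.7568 × 13.23% = 10.0125%.
Remaining for debt = 11.12% − 10.0125% = 1.1075%.
Rd × (1 − 20.4%) × 0.2432 = 1.1075%  ⇒  Rd = 5.7210%.

5.72%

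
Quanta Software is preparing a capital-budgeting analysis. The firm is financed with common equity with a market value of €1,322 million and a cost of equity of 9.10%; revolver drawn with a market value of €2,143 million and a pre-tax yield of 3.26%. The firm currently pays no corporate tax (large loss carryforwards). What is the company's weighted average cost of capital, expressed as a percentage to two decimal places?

5.49%

Total capital V = 1322 + 2143 = 3465.
Equity: weight = 1322/3465 = 0.3815; cost = 9.1%.
Revolver drawn: weight = 2143/3465 = 0.6185; after-tax cost = 3.26% × (1 − 0%) = 3.2600%.
WACC = 0.3815 × 9.1000% + 0.6185 × 3.2600% = 5.4881%.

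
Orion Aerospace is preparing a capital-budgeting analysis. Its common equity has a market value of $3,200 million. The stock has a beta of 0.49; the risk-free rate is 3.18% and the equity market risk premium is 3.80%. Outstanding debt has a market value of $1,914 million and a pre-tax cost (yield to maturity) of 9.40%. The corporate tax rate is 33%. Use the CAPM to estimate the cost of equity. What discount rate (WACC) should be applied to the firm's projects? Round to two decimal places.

5.51%

Cost of equity via CAPM: Re = 3.18% + 0.49 × 3.8% = 5.0420%.
Total capital V = 3200 + 1914 = 5114.
Equity: weight = 3200/5114 = 0.6257; cost = 5.042%.
Debt: weight = 1914/5114 = 0.3743; after-tax cost = 9.4% × (1 − 33%) = 6.2980%.
WACC = 0.6257 × 5.0420% + 0.3743 × 6.2980% = 5.5121%.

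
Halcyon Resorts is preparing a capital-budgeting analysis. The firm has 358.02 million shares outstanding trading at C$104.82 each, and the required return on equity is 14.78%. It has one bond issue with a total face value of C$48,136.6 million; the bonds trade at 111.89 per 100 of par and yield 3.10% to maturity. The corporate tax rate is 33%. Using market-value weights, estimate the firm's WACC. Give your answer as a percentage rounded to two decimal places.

Market value of equity E = 104.82 × 358.02m = 37527.6564m. Market value of debt D = 48136.6m × 111.89/100 = 53860.04174m.
Total capital V = 37527.6564 + 53860.04174 = 91387.69814.
Equity: weight = 37527.6564/91387.69814 = 0.4106; cost = 14.78%.
Bonds outstanding: weight = 53860.04174/91387.69814 = 0.5894; after-tax cost = 3.1% × (1 − 33%) = 2.0770%.
WACC = 0.4106 × 14.7800% + 0.5894 × 2.0770% = 7.2934%.

7.29%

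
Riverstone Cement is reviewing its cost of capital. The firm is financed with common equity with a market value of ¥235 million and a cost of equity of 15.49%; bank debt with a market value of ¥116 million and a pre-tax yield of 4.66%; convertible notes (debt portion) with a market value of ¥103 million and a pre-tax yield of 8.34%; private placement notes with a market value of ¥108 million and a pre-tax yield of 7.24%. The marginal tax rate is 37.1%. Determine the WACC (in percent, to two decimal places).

Total capital V = 235 + 116 + 103 + 108 = 562.
Equity: weight = 235/562 = 0.4181; cost = 15.49%.
Bank debt: weight = 116/562 = 0.2064; after-tax cost = 4.66% × (1 − 37.1%) = 2.9311%.
Convertible notes (debt portion): weight = 103/562 = 0.1833; after-tax cost = 8.34% × (1 − 37.1%) = 5.2459%.
Private placement notes: weight = 108/562 = 0.1922; after-tax cost = 7.24% × (1 − 37.1%) = 4.5540%.
WACC = 0.4181 × 15.4900% + 0.2064 × 2.9311% + 0.1833 × 5.2459% + 0.1922 × 4.5540% = 8.9187%.

8.92%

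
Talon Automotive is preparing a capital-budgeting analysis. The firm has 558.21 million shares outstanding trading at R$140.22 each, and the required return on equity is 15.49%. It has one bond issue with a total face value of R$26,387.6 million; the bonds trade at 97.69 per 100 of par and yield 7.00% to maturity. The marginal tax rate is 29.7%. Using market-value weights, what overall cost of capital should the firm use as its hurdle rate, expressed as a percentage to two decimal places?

Market value of equity E = 140.22 × 558.21m = 78272.2062m. Market value of debt D = 26387.6m × 97.69/100 = 25778.04644m.
Total capital V = 78272.2062 + 25778.04644 = 104050.25264.
Equity: weight = 78272.2062/104050.25264 = 0.7523; cost = 15.49%.
Bonds outstanding: weight = 25778.04644/104050.25264 = 0.2477; after-tax cost = 7% × (1 − 29.7%) = 4.9210%.
WACC = 0.7523 × 15.4900% + 0.2477 × 4.9210% = 12.8716%.

12.87%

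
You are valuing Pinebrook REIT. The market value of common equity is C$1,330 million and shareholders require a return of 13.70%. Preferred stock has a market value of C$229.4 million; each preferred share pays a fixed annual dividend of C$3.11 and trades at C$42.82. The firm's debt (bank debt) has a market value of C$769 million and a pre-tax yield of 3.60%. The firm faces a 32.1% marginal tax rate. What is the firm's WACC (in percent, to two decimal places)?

9.35%

Cost of preferred: Rp = 3.11 / 42.82 = 7.2630%.
Total capital V = 1330 + 229.4 + 769 = 2328.4.
Equity: weight = 1330/2328.4 = 0.5712; cost = 13.7%.
Preferred: weight = 229.4/2328.4 = 0.0985; cost = 7.263%.
Bank debt: weight = 769/2328.4 = 0.3303; after-tax cost = 3.6% × (1 − 32.1%) = 2.4444%.
WACC = 0.5712 × 13.7000% + 0.0985 × 7.2630% + 0.3303 × 2.4444% = 9.3484%.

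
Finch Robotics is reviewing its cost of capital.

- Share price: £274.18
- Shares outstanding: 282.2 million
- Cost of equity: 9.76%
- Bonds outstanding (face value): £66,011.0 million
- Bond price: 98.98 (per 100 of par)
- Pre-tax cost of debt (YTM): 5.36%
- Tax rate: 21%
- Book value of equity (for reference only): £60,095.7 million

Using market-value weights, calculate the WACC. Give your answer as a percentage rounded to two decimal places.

Market value of equity E = 274.18 × 282.2m = 77373.596m. Market value of debt D = 66011m × 98.98/100 = 65337.6878m.
Total capital V = 77373.596 + 65337.6878 = 142711.2838.
Equity: weight = 77373.596/142711.2838 = 0.5422; cost = 9.76%.
Bonds outstanding: weight = 65337.6878/142711.2838 = 0.4578; after-tax cost = 5.36% × (1 − 21%) = 4.2344%.
WACC = 0.5422 × 9.7600% + 0.4578 × 4.2344% = 7.2302%.

7.23%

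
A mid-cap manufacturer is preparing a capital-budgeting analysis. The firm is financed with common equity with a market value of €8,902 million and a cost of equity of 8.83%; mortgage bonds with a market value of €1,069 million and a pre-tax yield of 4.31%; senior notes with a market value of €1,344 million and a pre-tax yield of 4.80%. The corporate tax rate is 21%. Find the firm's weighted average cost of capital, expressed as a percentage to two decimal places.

7.72%

Total capital V = 8902 + 1069 + 1344 = 11315.
Equity: weight = 8902/11315 = 0.7867; cost = 8.83%.
Mortgage bonds: weight = 1069/11315 = 0.0945; after-tax cost = 4.31% × (1 − 21%) = 3.4049%.
Senior notes: weight = 1344/11315 = 0.1188; after-tax cost = 4.8% × (1 − 21%) = 3.7920%.
WACC = 0.7867 × 8.8300% + 0.0945 × 3.4049% + 0.1188 × 3.7920% = 7.7190%.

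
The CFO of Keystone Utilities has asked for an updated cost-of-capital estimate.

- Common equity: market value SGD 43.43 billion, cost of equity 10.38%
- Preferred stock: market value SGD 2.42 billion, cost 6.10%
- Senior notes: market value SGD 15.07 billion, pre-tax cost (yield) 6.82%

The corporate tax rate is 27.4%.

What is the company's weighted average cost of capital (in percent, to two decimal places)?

8.87%

Total capital V = 43.43 + 2.42 + 15.07 = 60.92.
Equity: weight = 43.43/60.92 = 0.7129; cost = 10.38%.
Preferred: weight = 2.42/60.92 = 0.0397; cost = 6.1%.
Senior notes: weight = 15.07/60.92 = 0.2474; after-tax cost = 6.82% × (1 − 27.4%) = 4.9513%.
WACC = 0.7129 × 10.3800% + 0.0397 × 6.1000% + 0.2474 × 4.9513% = 8.8671%.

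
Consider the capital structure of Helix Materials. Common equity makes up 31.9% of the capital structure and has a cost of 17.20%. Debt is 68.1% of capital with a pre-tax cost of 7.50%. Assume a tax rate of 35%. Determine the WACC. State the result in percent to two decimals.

After-tax cost of debt = 7.5% × (1 − 35%) = 4.8750%.
WACC = 0.319 × 17.2000% + 0.681 × 4.8750% = 8.8067%.

8.81%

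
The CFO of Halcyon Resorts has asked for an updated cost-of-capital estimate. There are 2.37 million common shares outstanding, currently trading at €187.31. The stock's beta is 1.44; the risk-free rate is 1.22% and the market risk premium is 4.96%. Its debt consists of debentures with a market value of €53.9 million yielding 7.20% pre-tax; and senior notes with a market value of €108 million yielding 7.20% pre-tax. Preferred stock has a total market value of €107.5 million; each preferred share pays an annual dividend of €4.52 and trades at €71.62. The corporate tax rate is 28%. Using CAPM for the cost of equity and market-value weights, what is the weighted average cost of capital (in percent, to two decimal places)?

7.33%

Cost of equity via CAPM: Re = 1.22% + 1.44 × 4.96% = 8.3624%.
Cost of preferred: Rp = 4.52 / 71.62 = 6.3111%.
Market value of equity E = 187.31 × 2.37m = 443.9247m.
Total capital V = 443.9247 + 107.5 + 53.9 + 108 = 713.3247.
Equity: weight = 443.9247/713.3247 = 0.6223; cost = 8.3624%.
Preferred: weight = 107.5/713.3247 = 0.1507; cost = 6.3111%.
Debentures: weight = 53.9/713.3247 = 0.0756; after-tax cost = 7.2% × (1 − 28%) = 5.1840%.
Senior notes: weight = 108/713.3247 = 0.1514; after-tax cost = 7.2% × (1 − 28%) = 5.1840%.
WACC = 0.6223 × 8.3624% + 0.1507 × 6.3111% + 0.0756 × 5.1840% + 0.1514 × 5.1840% = 7.3319%.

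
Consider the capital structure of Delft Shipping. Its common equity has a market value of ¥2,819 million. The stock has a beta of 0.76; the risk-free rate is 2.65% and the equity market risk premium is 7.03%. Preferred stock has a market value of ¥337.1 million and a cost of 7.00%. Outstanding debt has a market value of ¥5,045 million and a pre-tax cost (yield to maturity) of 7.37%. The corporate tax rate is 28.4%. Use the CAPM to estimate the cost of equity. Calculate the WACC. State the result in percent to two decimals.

Cost of equity via CAPM: Re = 2.65% + 0.76 × 7.03% = 7.9928%.
Total capital V = 2819 + 337.1 + 5045 = 8201.1.
Equity: weight = 2819/8201.1 = 0.3437; cost = 7.9928%.
Preferred: weight = 337.1/8201.1 = 0.0411; cost = 7%.
Debt: weight = 5045/8201.1 = 0.6152; after-tax cost = 7.37% × (1 − 28.4%) = 5.2769%.
WACC = 0.3437 × 7.9928% + 0.0411 × 7.0000% + 0.6152 × 5.2769% = 6.2813%.

6.28%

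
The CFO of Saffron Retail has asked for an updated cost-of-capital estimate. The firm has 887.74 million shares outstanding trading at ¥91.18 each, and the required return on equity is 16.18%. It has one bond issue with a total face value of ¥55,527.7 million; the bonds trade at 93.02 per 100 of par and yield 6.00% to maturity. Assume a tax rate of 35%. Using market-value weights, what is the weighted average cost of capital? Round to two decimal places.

Market value of equity E = 91.18 × 887.74m = 80944.1332m. Market value of debt D = 55527.7m × 93.02/100 = 51651.86654m.
Total capital V = 80944.1332 + 51651.86654 = 132595.99974.
Equity: weight = 80944.1332/132595.99974 = 0.6105; cost = 16.18%.
Bonds outstanding: weight = 51651.86654/132595.99974 = 0.3895; after-tax cost = 6% × (1 − 35%) = 3.9000%.
WACC = 0.6105 × 16.1800% + 0.3895 × 3.9000% = 11.3964%.

11.40%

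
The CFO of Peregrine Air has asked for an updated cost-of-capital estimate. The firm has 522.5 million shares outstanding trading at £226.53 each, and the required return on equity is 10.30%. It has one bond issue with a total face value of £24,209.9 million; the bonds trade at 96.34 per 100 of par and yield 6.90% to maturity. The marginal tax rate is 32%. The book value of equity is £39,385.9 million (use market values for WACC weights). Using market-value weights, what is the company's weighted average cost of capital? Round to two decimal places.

9.38%

Market value of equity E = 226.53 × 522.5m = 118361.925m. Market value of debt D = 24209.9m × 96.34/100 = 23323.81766m.
Total capital V = 118361.925 + 23323.81766 = 141685.74266.
Equity: weight = 118361.925/141685.74266 = 0.8354; cost = 10.3%.
Bonds outstanding: weight = 23323.81766/141685.74266 = 0.1646; after-tax cost = 6.9% × (1 − 32%) = 4.6920%.
WACC = 0.8354 × 10.3000% + 0.1646 × 4.6920% = 9.3768%.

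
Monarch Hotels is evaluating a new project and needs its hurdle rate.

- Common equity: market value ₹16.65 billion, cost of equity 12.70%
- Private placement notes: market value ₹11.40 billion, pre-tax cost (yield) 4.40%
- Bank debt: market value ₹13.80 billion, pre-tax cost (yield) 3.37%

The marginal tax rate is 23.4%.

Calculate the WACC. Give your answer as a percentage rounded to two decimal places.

6.82%

Total capital V = 16.65 + 11.4 + 13.8 = 41.85.
Equity: weight = 16.65/41.85 = 0.3978; cost = 12.7%.
Private placement notes: weight = 11.4/41.85 = 0.2724; after-tax cost = 4.4% × (1 − 23.4%) = 3.3704%.
Bank debt: weight = 13.8/41.85 = 0.3297; after-tax cost = 3.37% × (1 − 23.4%) = 2.5814%.
WACC = 0.3978 × 12.7000% + 0.2724 × 3.3704% + 0.3297 × 2.5814% = 6.8220%.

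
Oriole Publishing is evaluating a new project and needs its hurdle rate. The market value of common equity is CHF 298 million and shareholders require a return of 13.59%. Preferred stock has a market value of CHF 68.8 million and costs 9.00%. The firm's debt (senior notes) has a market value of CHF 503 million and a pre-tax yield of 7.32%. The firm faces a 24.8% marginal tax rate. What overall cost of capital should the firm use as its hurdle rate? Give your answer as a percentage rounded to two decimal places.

Total capital V = 298 + 68.8 + 503 = 869.8.
Equity: weight = 298/869.8 = 0.3426; cost = 13.59%.
Preferred: weight = 68.8/869.8 = 0.0791; cost = 9%.
Senior notes: weight = 503/869.8 = 0.5783; after-tax cost = 7.32% × (1 − 24.8%) = 5.5046%.
WACC = 0.3426 × 13.5900% + 0.0791 × 9.0000% + 0.5783 × 5.5046% = 8.5512%.

8.55%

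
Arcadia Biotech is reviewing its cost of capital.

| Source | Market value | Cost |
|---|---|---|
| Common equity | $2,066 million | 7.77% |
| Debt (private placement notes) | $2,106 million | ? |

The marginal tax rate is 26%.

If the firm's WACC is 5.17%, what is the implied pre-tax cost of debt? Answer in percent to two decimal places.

3.54%

Total capital V = 2066 + 2106 = 4172.
Equity weight = 2066/4172 = 0.4952.
Private placement notes weight = 2106/4172 = 0.5048.
Equity contribution = 0.4952 × 7.77% = 3.8478%.
Remaining for debt = 5.17% − 3.8478% = 1.3222%.
Rd × (1 − 26%) × 0.5048 = 1.3222%  ⇒  Rd = 3.5397%.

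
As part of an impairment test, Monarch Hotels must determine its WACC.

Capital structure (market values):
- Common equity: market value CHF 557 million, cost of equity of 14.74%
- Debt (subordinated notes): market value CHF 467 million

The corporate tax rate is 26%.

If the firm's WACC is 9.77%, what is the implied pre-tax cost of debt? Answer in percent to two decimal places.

Total capital V = 557 + 467 = 1024.
Equity weight = 557/1024 = 0.5439.
Subordinated notes weight = 467/1024 = 0.4561.
Equity contribution = 0.5439 × 14.74% = 8.0178%.
Remaining for debt = 9.77% − 8.0178% = 1.7522%.
Rd × (1 − 26%) × 0.4561 = 1.7522%  ⇒  Rd = 5.1921%.

5.19%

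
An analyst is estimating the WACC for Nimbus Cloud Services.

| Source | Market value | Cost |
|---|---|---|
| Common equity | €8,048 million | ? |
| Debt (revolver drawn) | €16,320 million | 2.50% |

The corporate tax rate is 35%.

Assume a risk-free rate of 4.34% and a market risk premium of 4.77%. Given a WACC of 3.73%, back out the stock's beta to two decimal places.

Total capital V = 8048 + 16320 = 24368.
Equity weight = 8048/24368 = 0.3303.
Revolver drawn weight = 16320/24368 = 0.6697.
Debt contribution = 0.6697 × 2.5% × (1 − 35%) = 1.0883%.
Required equity contribution = 3.73% − 1.0883% = 2.6417%  ⇒  Re = 7.9986%.
CAPM: 7.9986% = 4.34% + β × 4.77%  ⇒  β = 0.7670.

0.77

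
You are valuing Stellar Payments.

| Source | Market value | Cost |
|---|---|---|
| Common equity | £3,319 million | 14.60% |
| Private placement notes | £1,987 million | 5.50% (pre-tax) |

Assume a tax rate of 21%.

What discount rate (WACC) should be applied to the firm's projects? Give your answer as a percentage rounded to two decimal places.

Total capital V = 3319 + 1987 = 5306.
Equity: weight = 3319/5306 = 0.6255; cost = 14.6%.
Private placement notes: weight = 1987/5306 = 0.3745; after-tax cost = 5.5% × (1 − 21%) = 4.3450%.
WACC = 0.6255 × 14.6000% + 0.3745 × 4.3450% = 10.7597%.

10.76%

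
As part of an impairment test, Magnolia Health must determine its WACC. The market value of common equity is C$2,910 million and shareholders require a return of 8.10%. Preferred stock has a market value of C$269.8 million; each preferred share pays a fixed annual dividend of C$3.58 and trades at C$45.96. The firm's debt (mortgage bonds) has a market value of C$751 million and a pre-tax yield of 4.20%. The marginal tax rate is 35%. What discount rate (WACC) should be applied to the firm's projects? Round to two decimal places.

Cost of preferred: Rp = 3.58 / 45.96 = 7.7894%.
Total capital V = 2910 + 269.8 + 751 = 3930.8.
Equity: weight = 2910/3930.8 = 0.7403; cost = 8.1%.
Preferred: weight = 269.8/3930.8 = 0.0686; cost = 7.7894%.
Mortgage bonds: weight = 751/3930.8 = 0.1911; after-tax cost = 4.2% × (1 − 35%) = 2.7300%.
WACC = 0.7403 × 8.1000% + 0.0686 × 7.7894% + 0.1911 × 2.7300% = 7.0527%.

7.05%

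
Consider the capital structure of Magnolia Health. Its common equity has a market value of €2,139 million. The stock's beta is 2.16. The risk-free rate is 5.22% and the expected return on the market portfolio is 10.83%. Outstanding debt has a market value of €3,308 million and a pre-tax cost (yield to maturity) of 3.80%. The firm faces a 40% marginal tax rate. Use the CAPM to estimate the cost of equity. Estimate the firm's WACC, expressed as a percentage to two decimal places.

Market risk premium = 10.83% − 5.22% = 5.61%.
Cost of equity via CAPM: Re = 5.22% + 2.16 × 5.61% = 17.3376%.
Total capital V = 2139 + 3308 = 5447.
Equity: weight = 2139/5447 = 0.3927; cost = 17.3376%.
Debt: weight = 3308/5447 = 0.6073; after-tax cost = 3.8% × (1 − 40%) = 2.2800%.
WACC = 0.3927 × 17.3376% + 0.6073 × 2.2800% = 8.1930%.

8.19%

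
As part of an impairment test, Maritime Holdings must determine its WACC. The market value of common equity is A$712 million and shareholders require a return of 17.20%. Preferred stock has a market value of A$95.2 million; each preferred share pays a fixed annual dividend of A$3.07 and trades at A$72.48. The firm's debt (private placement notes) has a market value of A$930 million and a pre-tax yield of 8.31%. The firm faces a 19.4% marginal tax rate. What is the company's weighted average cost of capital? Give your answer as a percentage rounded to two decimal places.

Cost of preferred: Rp = 3.07 / 72.48 = 4.2357%.
Total capital V = 712 + 95.2 + 930 = 1737.2.
Equity: weight = 712/1737.2 = 0.4099; cost = 17.2%.
Preferred: weight = 95.2/1737.2 = 0.0548; cost = 4.2357%.
Private placement notes: weight = 930/1737.2 = 0.5353; after-tax cost = 8.31% × (1 − 19.4%) = 6.6979%.
WACC = 0.4099 × 17.2000% + 0.0548 × 4.2357% + 0.5353 × 6.6979% = 10.8673%.

10.87%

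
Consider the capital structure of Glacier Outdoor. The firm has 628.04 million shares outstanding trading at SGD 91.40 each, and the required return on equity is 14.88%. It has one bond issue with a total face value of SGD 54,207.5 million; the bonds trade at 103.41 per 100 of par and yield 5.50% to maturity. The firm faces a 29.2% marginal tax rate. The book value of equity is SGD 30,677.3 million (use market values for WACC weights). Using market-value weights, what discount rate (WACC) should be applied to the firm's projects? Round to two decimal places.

9.45%

Market value of equity E = 91.4 × 628.04m = 57402.856m. Market value of debt D = 54207.5m × 103.41/100 = 56055.97575m.
Total capital V = 57402.856 + 56055.97575 = 113458.83175.
Equity: weight = 57402.856/113458.83175 = 0.5059; cost = 14.88%.
Bonds outstanding: weight = 56055.97575/113458.83175 = 0.4941; after-tax cost = 5.5% × (1 − 29.2%) = 3.8940%.
WACC = 0.5059 × 14.8800% + 0.4941 × 3.8940% = 9.4522%.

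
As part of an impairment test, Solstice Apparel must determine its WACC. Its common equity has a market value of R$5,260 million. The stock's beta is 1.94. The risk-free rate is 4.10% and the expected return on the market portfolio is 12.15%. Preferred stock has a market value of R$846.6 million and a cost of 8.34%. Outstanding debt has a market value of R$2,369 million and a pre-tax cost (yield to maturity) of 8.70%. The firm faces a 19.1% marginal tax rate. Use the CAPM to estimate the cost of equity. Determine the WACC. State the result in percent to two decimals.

15.04%

Market risk premium = 12.15% − 4.1% = 8.05%.
Cost of equity via CAPM: Re = 4.1% + 1.94 × 8.05% = 19.7170%.
Total capital V = 5260 + 846.6 + 2369 = 8475.6.
Equity: weight = 5260/8475.6 = 0.6206; cost = 19.717%.
Preferred: weight = 846.6/8475.6 = 0.0999; cost = 8.34%.
Debt: weight = 2369/8475.6 = 0.2795; after-tax cost = 8.7% × (1 − 19.1%) = 7.0383%.
WACC = 0.6206 × 19.7170% + 0.0999 × 8.3400% + 0.2795 × 7.0383% = 15.0368%.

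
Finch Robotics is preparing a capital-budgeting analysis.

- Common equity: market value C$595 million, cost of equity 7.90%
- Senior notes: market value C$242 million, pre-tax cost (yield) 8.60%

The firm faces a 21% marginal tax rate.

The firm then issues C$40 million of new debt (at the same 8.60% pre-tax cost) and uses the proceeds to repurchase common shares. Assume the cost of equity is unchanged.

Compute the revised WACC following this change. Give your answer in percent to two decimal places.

After the change:
Total capital V = 555 + 282 = 837.
Equity: weight = 555/837 = 0.6631; cost = 7.9%.
Senior notes: weight = 282/837 = 0.3369; after-tax cost = 8.6% × (1 − 21%) = 6.7940%.
WACC = 0.6631 × 7.9000% + 0.3369 × 6.7940% = 7.5274%.

7.53%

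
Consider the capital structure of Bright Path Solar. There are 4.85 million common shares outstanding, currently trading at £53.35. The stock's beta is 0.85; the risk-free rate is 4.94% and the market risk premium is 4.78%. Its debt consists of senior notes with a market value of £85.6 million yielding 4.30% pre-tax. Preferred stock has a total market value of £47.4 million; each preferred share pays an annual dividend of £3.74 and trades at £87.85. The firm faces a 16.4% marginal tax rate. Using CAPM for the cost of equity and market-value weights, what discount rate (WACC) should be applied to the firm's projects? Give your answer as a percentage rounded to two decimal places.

7.25%

Cost of equity via CAPM: Re = 4.94% + 0.85 × 4.78% = 9.0030%.
Cost of preferred: Rp = 3.74 / 87.85 = 4.2573%.
Market value of equity E = 53.35 × 4.85m = 258.7475m.
Total capital V = 258.7475 + 47.4 + 85.6 = 391.7475.
Equity: weight = 258.7475/391.7475 = 0.6605; cost = 9.003%.
Preferred: weight = 47.4/391.7475 = 0.1210; cost = 4.2573%.
Senior notes: weight = 85.6/391.7475 = 0.2185; after-tax cost = 4.3% × (1 − 16.4%) = 3.5948%.
WACC = 0.6605 × 9.0030% + 0.1210 × 4.2573% + 0.2185 × 3.5948% = 7.2471%.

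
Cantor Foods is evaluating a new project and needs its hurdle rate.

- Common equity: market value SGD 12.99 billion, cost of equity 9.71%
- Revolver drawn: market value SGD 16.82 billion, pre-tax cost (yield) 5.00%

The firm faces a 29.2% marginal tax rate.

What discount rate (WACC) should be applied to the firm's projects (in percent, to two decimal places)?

6.23%

Total capital V = 12.99 + 16.82 = 29.81.
Equity: weight = 12.99/29.81 = 0.4358; cost = 9.71%.
Revolver drawn: weight = 16.82/29.81 = 0.5642; after-tax cost = 5% × (1 − 29.2%) = 3.5400%.
WACC = 0.4358 × 9.7100% + 0.5642 × 3.5400% = 6.2286%.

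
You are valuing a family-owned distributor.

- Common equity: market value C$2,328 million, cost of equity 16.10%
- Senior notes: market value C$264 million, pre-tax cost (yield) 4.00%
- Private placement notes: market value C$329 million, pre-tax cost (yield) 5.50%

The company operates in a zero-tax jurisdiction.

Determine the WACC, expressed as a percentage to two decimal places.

Total capital V = 2328 + 264 + 329 = 2921.
Equity: weight = 2328/2921 = 0.7970; cost = 16.1%.
Senior notes: weight = 264/2921 = 0.0904; after-tax cost = 4% × (1 − 0%) = 4.0000%.
Private placement notes: weight = 329/2921 = 0.1126; after-tax cost = 5.5% × (1 − 0%) = 5.5000%.
WACC = 0.7970 × 16.1000% + 0.0904 × 4.0000% + 0.1126 × 5.5000% = 13.8125%.

13.81%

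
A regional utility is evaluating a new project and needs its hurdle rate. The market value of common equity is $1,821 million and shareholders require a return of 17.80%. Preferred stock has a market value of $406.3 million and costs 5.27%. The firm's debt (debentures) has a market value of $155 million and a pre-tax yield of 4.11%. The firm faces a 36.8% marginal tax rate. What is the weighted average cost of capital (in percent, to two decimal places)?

Total capital V = 1821 + 406.3 + 155 = 2382.3.
Equity: weight = 1821/2382.3 = 0.7644; cost = 17.8%.
Preferred: weight = 406.3/2382.3 = 0.1705; cost = 5.27%.
Debentures: weight = 155/2382.3 = 0.0651; after-tax cost = 4.11% × (1 − 36.8%) = 2.5975%.
WACC = 0.7644 × 17.8000% + 0.1705 × 5.2700% + 0.0651 × 2.5975% = 14.6739%.

14.67%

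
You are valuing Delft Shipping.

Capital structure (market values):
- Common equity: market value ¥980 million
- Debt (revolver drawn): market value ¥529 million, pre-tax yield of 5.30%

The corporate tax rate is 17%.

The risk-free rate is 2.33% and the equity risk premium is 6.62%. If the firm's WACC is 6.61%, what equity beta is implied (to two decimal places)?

0.83

Total capital V = 980 + 529 = 1509.
Equity weight = 980/1509 = 0.6494.
Revolver drawn weight = 529/1509 = 0.3506.
Debt contribution = 0.3506 × 5.3% × (1 − 17%) = 1.5421%.
Required equity contribution = 6.61% − 1.5421% = 5.0679%  ⇒  Re = 7.8035%.
CAPM: 7.8035% = 2.33% + β × 6.62%  ⇒  β = 0.8268.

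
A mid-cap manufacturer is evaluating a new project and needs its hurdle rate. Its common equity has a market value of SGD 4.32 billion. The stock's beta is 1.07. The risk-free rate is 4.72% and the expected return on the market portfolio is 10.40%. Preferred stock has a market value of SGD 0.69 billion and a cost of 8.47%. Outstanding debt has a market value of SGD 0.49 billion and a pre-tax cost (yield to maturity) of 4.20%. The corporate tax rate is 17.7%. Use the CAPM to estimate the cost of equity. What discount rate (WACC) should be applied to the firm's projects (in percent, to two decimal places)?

Market risk premium = 10.4% − 4.72% = 5.68%.
Cost of equity via CAPM: Re = 4.72% + 1.07 × 5.68% = 10.7976%.
Total capital V = 4.32 + 0.69 + 0.49 = 5.5.
Equity: weight = 4.32/5.5 = 0.7855; cost = 10.7976%.
Preferred: weight = 0.69/5.5 = 0.1255; cost = 8.47%.
Debt: weight = 0.49/5.5 = 0.0891; after-tax cost = 4.2% × (1 − 17.7%) = 3.4566%.
WACC = 0.7855 × 10.7976% + 0.1255 × 8.4700% + 0.0891 × 3.4566% = 9.8516%.

9.85%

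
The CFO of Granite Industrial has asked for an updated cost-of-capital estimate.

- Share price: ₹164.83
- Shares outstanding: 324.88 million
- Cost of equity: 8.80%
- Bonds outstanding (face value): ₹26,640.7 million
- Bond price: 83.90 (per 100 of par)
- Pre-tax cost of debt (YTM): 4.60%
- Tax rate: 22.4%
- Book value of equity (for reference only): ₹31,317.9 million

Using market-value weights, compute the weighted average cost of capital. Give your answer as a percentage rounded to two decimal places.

7.26%

Market value of equity E = 164.83 × 324.88m = 53549.9704m. Market value of debt D = 26640.7m × 83.9/100 = 22351.5473m.
Total capital V = 53549.9704 + 22351.5473 = 75901.5177.
Equity: weight = 53549.9704/75901.5177 = 0.7055; cost = 8.8%.
Bonds outstanding: weight = 22351.5473/75901.5177 = 0.2945; after-tax cost = 4.6% × (1 − 22.4%) = 3.5696%.
WACC = 0.7055 × 8.8000% + 0.2945 × 3.5696% = 7.2597%.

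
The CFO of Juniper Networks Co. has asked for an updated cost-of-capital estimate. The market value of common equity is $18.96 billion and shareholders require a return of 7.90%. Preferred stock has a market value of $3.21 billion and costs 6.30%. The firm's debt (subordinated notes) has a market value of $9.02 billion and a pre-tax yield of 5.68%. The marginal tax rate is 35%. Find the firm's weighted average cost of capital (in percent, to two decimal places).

Total capital V = 18.96 + 3.21 + 9.02 = 31.19.
Equity: weight = 18.96/31.19 = 0.6079; cost = 7.9%.
Preferred: weight = 3.21/31.19 = 0.1029; cost = 6.3%.
Subordinated notes: weight = 9.02/31.19 = 0.2892; after-tax cost = 5.68% × (1 − 35%) = 3.6920%.
WACC = 0.6079 × 7.9000% + 0.1029 × 6.3000% + 0.2892 × 3.6920% = 6.5184%.

6.52%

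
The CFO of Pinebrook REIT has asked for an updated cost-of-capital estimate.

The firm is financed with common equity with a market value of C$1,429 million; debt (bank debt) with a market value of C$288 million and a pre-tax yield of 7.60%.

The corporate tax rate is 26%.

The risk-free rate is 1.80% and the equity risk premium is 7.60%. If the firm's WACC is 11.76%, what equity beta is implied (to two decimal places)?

1.47

Total capital V = 1429 + 288 = 1717.
Equity weight = 1429/1717 = 0.8323.
Bank debt weight = 288/1717 = 0.1677.
Debt contribution = 0.1677 × 7.6% × (1 − 26%) = 0.9433%.
Required equity contribution = 11.76% − 0.9433% = 10.8167%  ⇒  Re = 12.9966%.
CAPM: 12.9966% = 1.8% + β × 7.6%  ⇒  β = 1.4732.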